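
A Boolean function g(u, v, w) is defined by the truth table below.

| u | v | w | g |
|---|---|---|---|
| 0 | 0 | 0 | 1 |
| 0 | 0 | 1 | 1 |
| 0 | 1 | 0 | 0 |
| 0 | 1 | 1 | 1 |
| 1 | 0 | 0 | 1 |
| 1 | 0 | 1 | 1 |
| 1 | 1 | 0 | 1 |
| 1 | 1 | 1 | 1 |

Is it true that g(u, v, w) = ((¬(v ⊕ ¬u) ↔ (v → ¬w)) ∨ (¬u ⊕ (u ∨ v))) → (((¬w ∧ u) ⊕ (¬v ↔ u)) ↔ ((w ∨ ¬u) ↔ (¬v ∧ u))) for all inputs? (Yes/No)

Test each input against both g and the formula:
  u=0, v=0, w=0: formula gives 1, g = 1 ✓
  u=0, v=0, w=1: formula gives 1, g = 1 ✓
  u=0, v=1, w=0: formula gives 0, g = 0 ✓
  u=0, v=1, w=1: formula gives 1, g = 1 ✓
  u=1, v=0, w=0: formula gives 1, g = 1 ✓
  …and likewise for the remaining 3 rows.
No disagreement on any input; they are logically equivalent.

Yes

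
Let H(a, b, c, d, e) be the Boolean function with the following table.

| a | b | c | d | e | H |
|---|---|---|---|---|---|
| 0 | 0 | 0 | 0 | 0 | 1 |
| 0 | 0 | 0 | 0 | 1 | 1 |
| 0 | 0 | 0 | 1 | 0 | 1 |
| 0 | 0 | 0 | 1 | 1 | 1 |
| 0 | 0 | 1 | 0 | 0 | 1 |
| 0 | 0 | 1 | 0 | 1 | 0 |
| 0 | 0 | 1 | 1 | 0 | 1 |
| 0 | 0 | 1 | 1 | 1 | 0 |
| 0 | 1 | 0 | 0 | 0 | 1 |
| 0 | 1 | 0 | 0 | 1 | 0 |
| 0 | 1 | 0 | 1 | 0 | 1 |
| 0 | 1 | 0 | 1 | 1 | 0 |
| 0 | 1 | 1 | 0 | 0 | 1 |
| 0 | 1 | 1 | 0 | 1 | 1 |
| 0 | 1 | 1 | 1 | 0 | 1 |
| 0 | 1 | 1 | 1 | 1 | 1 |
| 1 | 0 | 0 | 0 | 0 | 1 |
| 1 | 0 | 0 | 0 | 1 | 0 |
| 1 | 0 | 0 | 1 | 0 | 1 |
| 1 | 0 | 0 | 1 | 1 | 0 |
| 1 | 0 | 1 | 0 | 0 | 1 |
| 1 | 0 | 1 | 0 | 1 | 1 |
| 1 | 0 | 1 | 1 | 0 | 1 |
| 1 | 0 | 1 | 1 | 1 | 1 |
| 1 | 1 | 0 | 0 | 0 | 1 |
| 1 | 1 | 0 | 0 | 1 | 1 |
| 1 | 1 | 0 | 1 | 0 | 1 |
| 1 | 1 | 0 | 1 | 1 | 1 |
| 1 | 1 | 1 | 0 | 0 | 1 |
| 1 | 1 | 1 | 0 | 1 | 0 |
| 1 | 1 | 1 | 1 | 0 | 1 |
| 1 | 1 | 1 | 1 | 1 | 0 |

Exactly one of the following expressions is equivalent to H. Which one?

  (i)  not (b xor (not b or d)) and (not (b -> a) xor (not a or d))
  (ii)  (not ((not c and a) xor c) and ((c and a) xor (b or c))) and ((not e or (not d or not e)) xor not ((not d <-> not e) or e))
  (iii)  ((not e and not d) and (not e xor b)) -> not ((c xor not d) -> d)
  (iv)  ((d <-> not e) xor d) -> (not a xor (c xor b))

iv

(i): at (0,0,0,0,0) it gives 0, but H = 1 — eliminated.
(ii): at (0,0,0,0,0) it gives 0, but H = 1 — eliminated.
(iii): at (0,0,1,0,0) it gives 0, but H = 1 — eliminated.
Only (iv) survives; checking it on all 32 rows confirms it matches H.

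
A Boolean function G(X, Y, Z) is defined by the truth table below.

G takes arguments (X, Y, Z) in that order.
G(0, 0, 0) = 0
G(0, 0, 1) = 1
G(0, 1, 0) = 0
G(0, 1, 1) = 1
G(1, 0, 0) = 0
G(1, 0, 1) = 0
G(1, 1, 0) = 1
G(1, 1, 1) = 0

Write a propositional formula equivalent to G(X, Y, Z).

G=1 on 3 inputs: (0,0,1), (0,1,1), (1,1,0). Reading each as a conjunction of literals (¬X·¬Y·Z, ¬X·Y·Z, X·Y·¬Z) and taking the OR gives the canonical DNF.

G(X, Y, Z) = (((¬X ∧ ¬Y) ∧ Z) ∨ ((¬X ∧ Y) ∧ Z)) ∨ ((X ∧ Y) ∧ ¬Z)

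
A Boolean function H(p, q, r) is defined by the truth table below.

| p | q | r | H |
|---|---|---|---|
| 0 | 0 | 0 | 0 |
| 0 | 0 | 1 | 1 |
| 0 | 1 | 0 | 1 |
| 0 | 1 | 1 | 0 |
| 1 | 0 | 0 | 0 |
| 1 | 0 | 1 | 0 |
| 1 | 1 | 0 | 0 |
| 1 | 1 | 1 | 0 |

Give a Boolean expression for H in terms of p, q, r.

H=1 on 2 inputs: (0,0,1), (0,1,0). Reading each as a conjunction of literals (¬p·¬q·r, ¬p·q·¬r) and taking the OR gives the canonical DNF.

H(p, q, r) = ((NOT p AND NOT q) AND r) OR ((NOT p AND q) AND NOT r)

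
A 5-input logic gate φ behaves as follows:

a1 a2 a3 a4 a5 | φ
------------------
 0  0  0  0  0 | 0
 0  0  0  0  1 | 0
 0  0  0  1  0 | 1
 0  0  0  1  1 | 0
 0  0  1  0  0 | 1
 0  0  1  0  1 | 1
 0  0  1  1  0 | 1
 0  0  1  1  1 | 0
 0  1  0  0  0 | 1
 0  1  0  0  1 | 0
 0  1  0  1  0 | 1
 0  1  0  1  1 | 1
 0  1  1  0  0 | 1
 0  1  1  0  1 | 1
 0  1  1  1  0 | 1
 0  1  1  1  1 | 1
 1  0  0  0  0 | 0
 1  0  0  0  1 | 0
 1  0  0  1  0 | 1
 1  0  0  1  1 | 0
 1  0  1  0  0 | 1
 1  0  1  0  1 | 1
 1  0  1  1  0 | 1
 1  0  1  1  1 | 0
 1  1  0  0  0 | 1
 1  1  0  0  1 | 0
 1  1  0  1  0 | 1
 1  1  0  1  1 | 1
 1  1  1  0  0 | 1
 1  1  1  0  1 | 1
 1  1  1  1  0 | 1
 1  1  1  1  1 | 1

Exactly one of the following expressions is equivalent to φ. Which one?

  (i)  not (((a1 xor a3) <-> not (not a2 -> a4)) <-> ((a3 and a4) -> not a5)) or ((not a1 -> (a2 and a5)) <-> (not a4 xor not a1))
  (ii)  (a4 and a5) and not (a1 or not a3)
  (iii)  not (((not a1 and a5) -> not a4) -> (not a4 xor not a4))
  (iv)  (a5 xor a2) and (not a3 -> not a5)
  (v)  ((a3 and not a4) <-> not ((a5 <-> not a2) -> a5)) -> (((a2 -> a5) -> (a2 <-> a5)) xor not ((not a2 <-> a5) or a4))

v

(i) fails at (0,0,0,0,0): the formula yields 1, φ is 0.
(ii) fails at (0,0,0,1,0): the formula yields 0, φ is 1.
(iii) fails at (0,0,0,0,0): the formula yields 1, φ is 0.
(iv) fails at (0,0,0,1,0): the formula yields 0, φ is 1.
Only (v) survives; checking it on all 32 rows confirms it matches φ.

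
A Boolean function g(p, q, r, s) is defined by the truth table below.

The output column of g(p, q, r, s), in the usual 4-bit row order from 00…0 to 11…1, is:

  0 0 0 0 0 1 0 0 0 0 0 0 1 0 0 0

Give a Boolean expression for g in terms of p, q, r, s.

Collect the rows where g=1 — (0,1,0,1), (1,1,0,0) — and write one minterm per row: ¬p·q·¬r·s, p·q·¬r·¬s. Their union (logical OR) reproduces the table exactly.

g(p, q, r, s) = (((~p & q) & ~r) & s) | (((p & q) & ~r) & ~s)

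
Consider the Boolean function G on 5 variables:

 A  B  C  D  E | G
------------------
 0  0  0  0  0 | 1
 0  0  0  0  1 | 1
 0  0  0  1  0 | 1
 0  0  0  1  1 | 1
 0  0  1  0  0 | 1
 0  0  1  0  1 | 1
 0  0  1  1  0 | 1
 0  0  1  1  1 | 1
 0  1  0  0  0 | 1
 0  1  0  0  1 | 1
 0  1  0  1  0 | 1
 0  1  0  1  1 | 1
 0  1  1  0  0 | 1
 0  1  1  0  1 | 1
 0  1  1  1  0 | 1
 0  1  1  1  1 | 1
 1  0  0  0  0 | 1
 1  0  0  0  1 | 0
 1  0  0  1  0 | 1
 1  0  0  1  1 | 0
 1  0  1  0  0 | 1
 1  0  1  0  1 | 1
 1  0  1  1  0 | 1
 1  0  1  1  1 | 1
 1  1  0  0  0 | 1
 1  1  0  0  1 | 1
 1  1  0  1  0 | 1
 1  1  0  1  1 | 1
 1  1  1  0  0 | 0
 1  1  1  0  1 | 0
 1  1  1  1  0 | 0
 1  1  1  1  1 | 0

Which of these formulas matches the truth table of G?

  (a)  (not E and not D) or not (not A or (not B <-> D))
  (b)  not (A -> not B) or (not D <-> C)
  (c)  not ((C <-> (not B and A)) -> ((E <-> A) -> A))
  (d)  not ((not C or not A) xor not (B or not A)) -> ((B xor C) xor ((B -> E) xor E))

d

(a) fails at (0,0,0,0,1): the formula yields 0, G is 1.
(b) fails at (0,0,0,0,0): the formula yields 0, G is 1.
(c) fails at (0,0,0,0,1): the formula yields 0, G is 1.
That leaves (d). Evaluating it on every row reproduces the table of G exactly.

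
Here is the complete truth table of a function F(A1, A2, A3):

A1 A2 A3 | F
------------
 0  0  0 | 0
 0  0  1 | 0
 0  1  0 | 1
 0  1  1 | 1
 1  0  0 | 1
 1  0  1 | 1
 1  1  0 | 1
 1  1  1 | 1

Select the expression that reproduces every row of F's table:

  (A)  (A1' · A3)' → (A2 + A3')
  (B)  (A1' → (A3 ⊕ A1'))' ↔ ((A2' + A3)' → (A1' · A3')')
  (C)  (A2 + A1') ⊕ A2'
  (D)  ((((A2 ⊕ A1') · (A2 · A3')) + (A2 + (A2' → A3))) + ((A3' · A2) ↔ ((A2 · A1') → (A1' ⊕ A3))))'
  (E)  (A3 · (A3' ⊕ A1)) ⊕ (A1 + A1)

(A) disagrees with F on (0,0,0) (formula → 1, table → 0); rule it out.
(B) disagrees with F on (0,0,1) (formula → 1, table → 0); rule it out.
(D) disagrees with F on (0,0,0) (formula → 1, table → 0); rule it out.
(E) disagrees with F on (0,1,0) (formula → 0, table → 1); rule it out.
Only (C) survives; checking it on all 8 rows confirms it matches F.

C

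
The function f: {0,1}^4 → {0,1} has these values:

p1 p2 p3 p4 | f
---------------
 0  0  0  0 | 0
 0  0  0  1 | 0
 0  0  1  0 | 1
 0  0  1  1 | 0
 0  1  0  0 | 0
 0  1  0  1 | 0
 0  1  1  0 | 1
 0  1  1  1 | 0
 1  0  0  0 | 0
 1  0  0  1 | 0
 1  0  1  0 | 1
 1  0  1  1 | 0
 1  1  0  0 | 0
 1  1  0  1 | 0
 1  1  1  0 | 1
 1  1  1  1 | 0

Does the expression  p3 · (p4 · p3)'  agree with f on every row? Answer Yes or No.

Test each input against both f and the formula:
  p1=0, p2=0, p3=0, p4=0: formula gives 0, f = 0 ✓
  p1=0, p2=0, p3=0, p4=1: formula gives 0, f = 0 ✓
  p1=0, p2=0, p3=1, p4=0: formula gives 1, f = 1 ✓
  p1=0, p2=0, p3=1, p4=1: formula gives 0, f = 0 ✓
  … (the remaining 12 rows also agree.)
No disagreement on any input; they are logically equivalent.

Yes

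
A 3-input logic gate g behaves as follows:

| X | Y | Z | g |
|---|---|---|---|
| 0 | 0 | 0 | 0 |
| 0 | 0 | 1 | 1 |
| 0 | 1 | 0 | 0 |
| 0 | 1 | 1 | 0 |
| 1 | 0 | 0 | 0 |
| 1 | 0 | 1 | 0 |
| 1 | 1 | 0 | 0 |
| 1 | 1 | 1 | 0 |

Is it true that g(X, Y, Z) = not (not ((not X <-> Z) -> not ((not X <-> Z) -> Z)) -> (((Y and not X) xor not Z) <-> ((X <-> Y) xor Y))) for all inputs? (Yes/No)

Yes

Evaluate not (not ((not X <-> Z) -> not ((not X <-> Z) -> Z)) -> (((Y and not X) xor not Z) <-> ((X <-> Y) xor Y))) on each row and compare to g:
  X=0, Y=0, Z=0: formula gives 0, g = 0 ✓
  X=0, Y=0, Z=1: formula gives 1, g = 1 ✓
  X=0, Y=1, Z=0: formula gives 0, g = 0 ✓
  X=0, Y=1, Z=1: formula gives 0, g = 0 ✓
  X=1, Y=0, Z=0: formula gives 0, g = 0 ✓
  … (the remaining 3 rows also agree.)
All 8 rows match — the expression computes g exactly.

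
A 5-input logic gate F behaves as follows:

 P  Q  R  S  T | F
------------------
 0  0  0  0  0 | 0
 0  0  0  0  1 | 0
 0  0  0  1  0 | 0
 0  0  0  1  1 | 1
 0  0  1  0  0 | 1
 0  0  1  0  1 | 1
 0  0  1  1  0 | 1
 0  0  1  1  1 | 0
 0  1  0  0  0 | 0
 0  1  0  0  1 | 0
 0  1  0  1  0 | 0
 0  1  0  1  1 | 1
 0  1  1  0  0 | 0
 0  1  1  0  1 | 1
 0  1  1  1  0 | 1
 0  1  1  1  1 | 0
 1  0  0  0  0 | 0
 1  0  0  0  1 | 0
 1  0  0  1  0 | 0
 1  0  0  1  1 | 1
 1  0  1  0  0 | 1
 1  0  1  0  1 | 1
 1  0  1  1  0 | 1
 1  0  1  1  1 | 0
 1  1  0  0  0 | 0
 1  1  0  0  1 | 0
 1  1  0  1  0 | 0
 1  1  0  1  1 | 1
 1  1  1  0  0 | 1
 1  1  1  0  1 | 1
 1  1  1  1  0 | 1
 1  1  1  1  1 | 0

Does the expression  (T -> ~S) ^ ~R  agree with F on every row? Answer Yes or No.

No

Evaluate (T -> ~S) ^ ~R on each row and compare to F:
  P=0, Q=0, R=0, S=0, T=0: formula gives 0, F = 0 ✓
  P=0, Q=0, R=0, S=0, T=1: formula gives 0, F = 0 ✓
  P=0, Q=0, R=0, S=1, T=0: formula gives 0, F = 0 ✓
  P=0, Q=0, R=0, S=1, T=1: formula gives 1, F = 1 ✓
  …
  P=0, Q=1, R=1, S=0, T=0: formula gives 1, but F = 0 ✗
Since they disagree at (0,1,1,0,0), the expression is not a correct formula for F.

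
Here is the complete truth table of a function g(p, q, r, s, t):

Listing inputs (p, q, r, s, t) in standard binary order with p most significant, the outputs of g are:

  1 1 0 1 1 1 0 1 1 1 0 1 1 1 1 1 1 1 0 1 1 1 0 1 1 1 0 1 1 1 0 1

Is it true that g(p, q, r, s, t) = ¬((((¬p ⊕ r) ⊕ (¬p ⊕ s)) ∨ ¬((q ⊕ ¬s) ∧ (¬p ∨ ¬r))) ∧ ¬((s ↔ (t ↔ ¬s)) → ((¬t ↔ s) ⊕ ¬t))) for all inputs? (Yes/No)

Yes

Evaluate ¬((((¬p ⊕ r) ⊕ (¬p ⊕ s)) ∨ ¬((q ⊕ ¬s) ∧ (¬p ∨ ¬r))) ∧ ¬((s ↔ (t ↔ ¬s)) → ((¬t ↔ s) ⊕ ¬t))) on each row and compare to g:
  p=0, q=0, r=0, s=0, t=0: formula gives 1, g = 1 ✓
  p=0, q=0, r=0, s=0, t=1: formula gives 1, g = 1 ✓
  p=0, q=0, r=0, s=1, t=0: formula gives 0, g = 0 ✓
  p=0, q=0, r=0, s=1, t=1: formula gives 1, g = 1 ✓
  … (the remaining 28 rows also agree.)
All 32 rows match — the expression computes g exactly.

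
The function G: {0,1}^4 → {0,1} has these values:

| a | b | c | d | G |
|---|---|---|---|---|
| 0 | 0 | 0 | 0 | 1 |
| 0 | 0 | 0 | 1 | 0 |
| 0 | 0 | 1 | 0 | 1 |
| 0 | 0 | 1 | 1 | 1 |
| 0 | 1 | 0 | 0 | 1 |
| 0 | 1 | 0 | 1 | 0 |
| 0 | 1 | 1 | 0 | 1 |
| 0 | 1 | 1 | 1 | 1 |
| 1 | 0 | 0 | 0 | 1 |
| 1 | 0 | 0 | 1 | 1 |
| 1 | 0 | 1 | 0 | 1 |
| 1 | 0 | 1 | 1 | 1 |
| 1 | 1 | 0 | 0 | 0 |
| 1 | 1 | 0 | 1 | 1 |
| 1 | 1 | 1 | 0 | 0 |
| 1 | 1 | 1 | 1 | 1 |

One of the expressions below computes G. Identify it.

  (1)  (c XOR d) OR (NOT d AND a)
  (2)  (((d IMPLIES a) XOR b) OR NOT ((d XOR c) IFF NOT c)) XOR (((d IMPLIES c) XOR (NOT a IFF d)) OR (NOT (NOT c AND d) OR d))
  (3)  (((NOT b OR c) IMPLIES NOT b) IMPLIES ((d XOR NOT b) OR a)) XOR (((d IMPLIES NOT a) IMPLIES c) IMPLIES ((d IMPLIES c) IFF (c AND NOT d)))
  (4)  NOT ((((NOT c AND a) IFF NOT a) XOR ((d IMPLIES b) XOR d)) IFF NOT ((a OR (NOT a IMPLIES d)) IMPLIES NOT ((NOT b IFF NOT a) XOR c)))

(1) disagrees with G on (0,0,0,0) (formula → 0, table → 1); rule it out.
(2) disagrees with G on (0,0,0,0) (formula → 0, table → 1); rule it out.
(3) disagrees with G on (0,0,0,0) (formula → 0, table → 1); rule it out.
That leaves (4). Evaluating it on every row reproduces the table of G exactly.

4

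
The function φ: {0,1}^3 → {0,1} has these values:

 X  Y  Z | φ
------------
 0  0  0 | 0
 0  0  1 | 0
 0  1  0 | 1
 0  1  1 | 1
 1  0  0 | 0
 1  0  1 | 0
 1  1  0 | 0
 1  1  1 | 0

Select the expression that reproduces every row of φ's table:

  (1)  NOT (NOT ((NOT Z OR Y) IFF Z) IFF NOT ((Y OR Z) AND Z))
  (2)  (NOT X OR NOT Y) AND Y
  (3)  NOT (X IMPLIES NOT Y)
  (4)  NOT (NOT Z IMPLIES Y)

(1): at (0,0,1) it gives 1, but φ = 0 — eliminated.
(3): at (0,1,0) it gives 0, but φ = 1 — eliminated.
(4): at (0,0,0) it gives 1, but φ = 0 — eliminated.
That leaves (2). Evaluating it on every row reproduces the table of φ exactly.

2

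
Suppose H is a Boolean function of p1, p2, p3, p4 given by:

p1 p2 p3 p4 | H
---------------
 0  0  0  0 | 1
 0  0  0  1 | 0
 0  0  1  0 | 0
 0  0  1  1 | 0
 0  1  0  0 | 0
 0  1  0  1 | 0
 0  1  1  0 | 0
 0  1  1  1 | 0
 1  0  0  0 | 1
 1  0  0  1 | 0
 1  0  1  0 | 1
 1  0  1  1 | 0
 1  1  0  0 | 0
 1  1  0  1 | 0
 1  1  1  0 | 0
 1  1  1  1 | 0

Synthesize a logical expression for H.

H(p1, p2, p3, p4) = ((((¬p1 ∧ ¬p2) ∧ ¬p3) ∧ ¬p4) ∨ (((p1 ∧ ¬p2) ∧ ¬p3) ∧ ¬p4)) ∨ (((p1 ∧ ¬p2) ∧ p3) ∧ ¬p4)

The 1-rows are (0,0,0,0), (1,0,0,0), (1,0,1,0). Each contributes one minterm — ¬p1·¬p2·¬p3·¬p4; p1·¬p2·¬p3·¬p4; p1·¬p2·p3·¬p4 — and their disjunction is a sum-of-products form of H.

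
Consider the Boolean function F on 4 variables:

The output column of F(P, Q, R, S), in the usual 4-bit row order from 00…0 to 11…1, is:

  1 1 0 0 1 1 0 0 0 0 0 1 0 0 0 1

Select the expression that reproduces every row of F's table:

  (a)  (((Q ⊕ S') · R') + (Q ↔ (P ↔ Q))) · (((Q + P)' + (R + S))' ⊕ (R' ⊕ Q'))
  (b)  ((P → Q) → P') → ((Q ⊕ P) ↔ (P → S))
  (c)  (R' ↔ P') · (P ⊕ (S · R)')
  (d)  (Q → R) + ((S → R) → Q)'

(a): at (0,0,0,0) it gives 0, but F = 1 — eliminated.
(b): at (0,0,0,0) it gives 0, but F = 1 — eliminated.
(d): at (0,0,1,0) it gives 1, but F = 0 — eliminated.
Only (c) survives; checking it on all 16 rows confirms it matches F.

c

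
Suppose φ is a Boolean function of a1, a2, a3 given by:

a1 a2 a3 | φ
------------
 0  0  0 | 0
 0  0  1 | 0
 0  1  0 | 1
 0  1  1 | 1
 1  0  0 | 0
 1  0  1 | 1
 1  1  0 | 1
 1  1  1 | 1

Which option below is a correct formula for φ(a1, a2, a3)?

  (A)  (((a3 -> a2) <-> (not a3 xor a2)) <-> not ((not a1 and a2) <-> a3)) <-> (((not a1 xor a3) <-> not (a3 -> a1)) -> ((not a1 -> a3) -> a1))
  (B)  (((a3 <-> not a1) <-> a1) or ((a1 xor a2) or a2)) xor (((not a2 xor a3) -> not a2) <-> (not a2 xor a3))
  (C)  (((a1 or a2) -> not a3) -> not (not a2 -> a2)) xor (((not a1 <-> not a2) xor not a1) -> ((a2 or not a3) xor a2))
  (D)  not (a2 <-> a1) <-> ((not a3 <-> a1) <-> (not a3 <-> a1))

(A) fails at (0,0,1): the formula yields 1, φ is 0.
(C) fails at (0,1,0): the formula yields 0, φ is 1.
(D) fails at (1,0,0): the formula yields 1, φ is 0.
Only (B) survives; checking it on all 8 rows confirms it matches φ.

B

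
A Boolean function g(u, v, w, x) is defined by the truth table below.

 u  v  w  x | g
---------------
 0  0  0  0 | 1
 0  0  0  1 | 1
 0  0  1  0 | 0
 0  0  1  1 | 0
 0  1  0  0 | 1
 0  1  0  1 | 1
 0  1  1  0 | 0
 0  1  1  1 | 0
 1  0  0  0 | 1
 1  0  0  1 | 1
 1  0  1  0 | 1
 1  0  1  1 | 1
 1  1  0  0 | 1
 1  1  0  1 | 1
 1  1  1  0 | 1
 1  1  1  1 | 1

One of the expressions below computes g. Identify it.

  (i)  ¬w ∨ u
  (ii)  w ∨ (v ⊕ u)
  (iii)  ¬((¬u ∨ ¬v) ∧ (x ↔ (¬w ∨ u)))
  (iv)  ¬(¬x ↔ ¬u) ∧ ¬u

(ii) fails at (0,0,0,0): the formula yields 0, g is 1.
(iii) fails at (0,0,0,1): the formula yields 0, g is 1.
(iv) fails at (0,0,0,0): the formula yields 0, g is 1.
(i) is the remaining candidate, and it agrees with g on all 16 inputs.

i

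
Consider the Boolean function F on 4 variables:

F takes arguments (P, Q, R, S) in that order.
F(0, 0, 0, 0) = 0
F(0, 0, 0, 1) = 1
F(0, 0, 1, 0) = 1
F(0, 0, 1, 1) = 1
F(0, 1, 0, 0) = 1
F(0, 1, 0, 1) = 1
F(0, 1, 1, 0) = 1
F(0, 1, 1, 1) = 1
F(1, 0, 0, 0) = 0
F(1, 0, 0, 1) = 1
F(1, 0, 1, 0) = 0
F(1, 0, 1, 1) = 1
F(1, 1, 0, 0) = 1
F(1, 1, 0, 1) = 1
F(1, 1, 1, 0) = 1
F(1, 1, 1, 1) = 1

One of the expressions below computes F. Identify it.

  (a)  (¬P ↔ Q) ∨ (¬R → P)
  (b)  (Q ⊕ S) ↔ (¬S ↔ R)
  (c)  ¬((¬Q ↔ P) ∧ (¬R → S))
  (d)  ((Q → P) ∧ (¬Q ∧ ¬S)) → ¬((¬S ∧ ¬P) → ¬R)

(a): at (0,0,0,1) it gives 0, but F = 1 — eliminated.
(b): at (0,0,0,0) it gives 1, but F = 0 — eliminated.
(c): at (0,0,0,0) it gives 1, but F = 0 — eliminated.
That leaves (d). Evaluating it on every row reproduces the table of F exactly.

d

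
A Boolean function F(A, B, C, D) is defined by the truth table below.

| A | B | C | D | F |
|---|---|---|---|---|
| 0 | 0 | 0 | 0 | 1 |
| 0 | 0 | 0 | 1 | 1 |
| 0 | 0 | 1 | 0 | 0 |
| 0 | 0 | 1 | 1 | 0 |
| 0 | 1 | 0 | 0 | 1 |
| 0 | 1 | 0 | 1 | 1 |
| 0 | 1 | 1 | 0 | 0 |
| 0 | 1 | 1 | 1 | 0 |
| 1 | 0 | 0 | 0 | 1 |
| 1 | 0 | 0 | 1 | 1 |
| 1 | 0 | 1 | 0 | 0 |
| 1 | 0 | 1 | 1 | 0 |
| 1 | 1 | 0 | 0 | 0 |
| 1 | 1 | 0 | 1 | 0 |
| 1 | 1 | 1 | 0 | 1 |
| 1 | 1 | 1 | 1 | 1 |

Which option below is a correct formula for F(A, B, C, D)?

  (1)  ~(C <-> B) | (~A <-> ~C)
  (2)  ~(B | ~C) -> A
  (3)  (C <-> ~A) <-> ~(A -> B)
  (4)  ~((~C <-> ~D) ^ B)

3

(1) fails at (0,0,1,0): the formula yields 1, F is 0.
(2) fails at (0,1,1,0): the formula yields 1, F is 0.
(4) fails at (0,0,0,0): the formula yields 0, F is 1.
(3) is the remaining candidate, and it agrees with F on all 16 inputs.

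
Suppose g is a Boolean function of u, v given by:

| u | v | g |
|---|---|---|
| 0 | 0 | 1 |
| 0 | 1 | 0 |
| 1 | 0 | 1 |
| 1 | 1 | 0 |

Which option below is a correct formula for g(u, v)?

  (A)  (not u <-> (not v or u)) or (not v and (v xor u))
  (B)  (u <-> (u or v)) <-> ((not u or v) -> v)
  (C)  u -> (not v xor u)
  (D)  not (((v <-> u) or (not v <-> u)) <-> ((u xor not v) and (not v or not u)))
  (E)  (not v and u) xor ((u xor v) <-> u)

(B) fails at (0,0): the formula yields 0, g is 1.
(C) fails at (0,1): the formula yields 1, g is 0.
(D) fails at (0,0): the formula yields 0, g is 1.
(E) fails at (1,0): the formula yields 0, g is 1.
Only (A) survives; checking it on all 4 rows confirms it matches g.

A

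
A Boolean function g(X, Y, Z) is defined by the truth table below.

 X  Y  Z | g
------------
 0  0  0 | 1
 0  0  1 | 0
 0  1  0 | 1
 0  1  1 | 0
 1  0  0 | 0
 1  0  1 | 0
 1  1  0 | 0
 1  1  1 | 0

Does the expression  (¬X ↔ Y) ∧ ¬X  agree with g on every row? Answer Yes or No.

No

Evaluate (¬X ↔ Y) ∧ ¬X on each row and compare to g:
  X=0, Y=0, Z=0: formula gives 0, but g = 1 ✗
Since they disagree at (0,0,0), the expression is not a correct formula for g.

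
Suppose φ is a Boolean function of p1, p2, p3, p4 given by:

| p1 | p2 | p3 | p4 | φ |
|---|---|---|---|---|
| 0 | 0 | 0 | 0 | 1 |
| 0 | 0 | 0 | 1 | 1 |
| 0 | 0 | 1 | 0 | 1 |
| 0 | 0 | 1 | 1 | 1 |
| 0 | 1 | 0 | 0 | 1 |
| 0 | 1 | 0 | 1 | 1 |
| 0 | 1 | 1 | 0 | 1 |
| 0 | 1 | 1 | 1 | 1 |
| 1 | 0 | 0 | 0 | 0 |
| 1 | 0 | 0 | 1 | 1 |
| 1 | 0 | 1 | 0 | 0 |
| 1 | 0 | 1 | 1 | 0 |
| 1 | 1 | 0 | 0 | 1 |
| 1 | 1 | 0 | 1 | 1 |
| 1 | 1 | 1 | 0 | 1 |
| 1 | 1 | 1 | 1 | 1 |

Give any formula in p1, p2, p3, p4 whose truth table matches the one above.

The 0-rows are (1,0,0,0), (1,0,1,0), (1,0,1,1). Take each as a conjunction (p1·¬p2·¬p3·¬p4, p1·¬p2·p3·¬p4, p1·¬p2·p3·p4), form their disjunction, and complement — that gives a formula that is 1 everywhere φ is.

φ(p1, p2, p3, p4) = not (((((p1 and not p2) and not p3) and not p4) or (((p1 and not p2) and p3) and not p4)) or (((p1 and not p2) and p3) and p4))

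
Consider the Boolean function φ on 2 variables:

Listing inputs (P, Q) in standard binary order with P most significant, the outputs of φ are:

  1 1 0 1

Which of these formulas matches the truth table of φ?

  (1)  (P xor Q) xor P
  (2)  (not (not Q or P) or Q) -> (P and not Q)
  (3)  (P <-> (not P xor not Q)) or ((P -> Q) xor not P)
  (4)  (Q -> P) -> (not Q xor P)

(1): at (0,0) it gives 0, but φ = 1 — eliminated.
(2): at (0,1) it gives 0, but φ = 1 — eliminated.
(3): at (0,1) it gives 0, but φ = 1 — eliminated.
(4) is the remaining candidate, and it agrees with φ on all 4 inputs.

4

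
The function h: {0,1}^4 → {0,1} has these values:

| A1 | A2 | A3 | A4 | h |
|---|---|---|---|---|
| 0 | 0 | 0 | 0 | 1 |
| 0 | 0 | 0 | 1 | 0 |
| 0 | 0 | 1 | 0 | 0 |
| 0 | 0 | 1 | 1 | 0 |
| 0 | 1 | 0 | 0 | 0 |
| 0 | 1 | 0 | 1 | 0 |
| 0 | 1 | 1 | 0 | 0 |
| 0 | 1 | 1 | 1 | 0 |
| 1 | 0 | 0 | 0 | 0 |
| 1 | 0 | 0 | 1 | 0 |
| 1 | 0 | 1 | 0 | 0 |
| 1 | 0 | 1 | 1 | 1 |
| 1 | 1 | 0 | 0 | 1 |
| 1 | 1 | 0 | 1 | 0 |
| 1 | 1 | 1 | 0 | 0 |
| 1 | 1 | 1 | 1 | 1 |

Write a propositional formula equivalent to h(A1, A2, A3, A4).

h(A1, A2, A3, A4) = (((((not A1 and not A2) and not A3) and not A4) or (((A1 and not A2) and A3) and A4)) or (((A1 and A2) and not A3) and not A4)) or (((A1 and A2) and A3) and A4)

Collect the rows where h=1 — (0,0,0,0), (1,0,1,1), (1,1,0,0), (1,1,1,1) — and write one minterm per row: ¬A1·¬A2·¬A3·¬A4, A1·¬A2·A3·A4, A1·A2·¬A3·¬A4, A1·A2·A3·A4. Their union (logical OR) reproduces the table exactly.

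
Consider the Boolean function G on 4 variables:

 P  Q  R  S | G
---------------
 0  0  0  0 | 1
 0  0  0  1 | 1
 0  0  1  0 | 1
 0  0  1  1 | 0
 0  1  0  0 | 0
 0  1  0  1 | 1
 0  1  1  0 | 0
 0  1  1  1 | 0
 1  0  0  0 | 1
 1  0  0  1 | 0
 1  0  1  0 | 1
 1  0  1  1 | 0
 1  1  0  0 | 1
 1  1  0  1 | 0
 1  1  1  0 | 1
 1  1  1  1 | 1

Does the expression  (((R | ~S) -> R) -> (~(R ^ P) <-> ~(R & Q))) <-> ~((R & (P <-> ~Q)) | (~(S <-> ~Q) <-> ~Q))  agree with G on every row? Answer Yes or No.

Evaluate (((R | ~S) -> R) -> (~(R ^ P) <-> ~(R & Q))) <-> ~((R & (P <-> ~Q)) | (~(S <-> ~Q) <-> ~Q)) on each row and compare to G:
  P=0, Q=0, R=0, S=0: formula gives 0, but G = 1 ✗
Since they disagree at (0,0,0,0), the expression is not a correct formula for G.

No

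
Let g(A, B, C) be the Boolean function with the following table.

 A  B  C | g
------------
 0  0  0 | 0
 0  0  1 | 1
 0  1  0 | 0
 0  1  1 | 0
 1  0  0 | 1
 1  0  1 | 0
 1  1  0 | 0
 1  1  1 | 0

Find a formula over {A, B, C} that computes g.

g(A, B, C) = ((not A and not B) and C) or ((A and not B) and not C)

g=1 on 2 inputs: (0,0,1), (1,0,0). Reading each as a conjunction of literals (¬A·¬B·C, A·¬B·¬C) and taking the OR gives the canonical DNF.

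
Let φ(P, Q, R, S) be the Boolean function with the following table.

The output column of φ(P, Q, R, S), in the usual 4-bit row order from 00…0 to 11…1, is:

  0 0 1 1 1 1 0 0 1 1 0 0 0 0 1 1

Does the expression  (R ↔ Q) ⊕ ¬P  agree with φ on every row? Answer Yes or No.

Evaluate (R ↔ Q) ⊕ ¬P on each row and compare to φ:
  P=0, Q=0, R=0, S=0: formula gives 0, φ = 0 ✓
  P=0, Q=0, R=0, S=1: formula gives 0, φ = 0 ✓
  P=0, Q=0, R=1, S=0: formula gives 1, φ = 1 ✓
  P=0, Q=0, R=1, S=1: formula gives 1, φ = 1 ✓
  … (the remaining 12 rows also agree.)
No disagreement on any input; they are logically equivalent.

Yes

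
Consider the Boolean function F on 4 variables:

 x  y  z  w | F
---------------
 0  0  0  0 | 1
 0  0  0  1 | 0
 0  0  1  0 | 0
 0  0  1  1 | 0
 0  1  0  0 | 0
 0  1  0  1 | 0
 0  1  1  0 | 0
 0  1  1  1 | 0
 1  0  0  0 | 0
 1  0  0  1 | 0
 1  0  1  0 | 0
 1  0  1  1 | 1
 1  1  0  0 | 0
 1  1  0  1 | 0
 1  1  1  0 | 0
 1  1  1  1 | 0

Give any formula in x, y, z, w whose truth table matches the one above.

Collect the rows where F=1 — (0,0,0,0), (1,0,1,1) — and write one minterm per row: ¬x·¬y·¬z·¬w, x·¬y·z·w. Their union (logical OR) reproduces the table exactly.

F(x, y, z, w) = (((not x and not y) and not z) and not w) or (((x and not y) and z) and w)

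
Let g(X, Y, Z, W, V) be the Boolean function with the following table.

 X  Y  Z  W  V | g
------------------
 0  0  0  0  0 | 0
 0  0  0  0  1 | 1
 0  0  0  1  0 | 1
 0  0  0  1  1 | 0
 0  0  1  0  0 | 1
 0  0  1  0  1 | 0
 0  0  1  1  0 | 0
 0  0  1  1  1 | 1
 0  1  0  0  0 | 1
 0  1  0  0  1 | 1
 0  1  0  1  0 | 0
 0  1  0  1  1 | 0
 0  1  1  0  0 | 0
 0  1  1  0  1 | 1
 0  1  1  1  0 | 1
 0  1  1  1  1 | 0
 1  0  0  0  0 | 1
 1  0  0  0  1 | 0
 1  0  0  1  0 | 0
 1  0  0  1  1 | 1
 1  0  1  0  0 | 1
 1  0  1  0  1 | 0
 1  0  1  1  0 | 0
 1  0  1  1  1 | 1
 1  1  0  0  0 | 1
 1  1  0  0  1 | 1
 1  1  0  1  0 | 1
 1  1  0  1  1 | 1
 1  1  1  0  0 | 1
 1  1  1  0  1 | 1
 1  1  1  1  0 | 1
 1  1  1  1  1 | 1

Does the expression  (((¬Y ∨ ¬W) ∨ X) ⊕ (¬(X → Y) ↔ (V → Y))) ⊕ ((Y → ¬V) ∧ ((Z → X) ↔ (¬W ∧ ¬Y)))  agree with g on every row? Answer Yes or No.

Yes

Check the formula against g row by row:
  X=0, Y=0, Z=0, W=0, V=0: formula gives 0, g = 0 ✓
  X=0, Y=0, Z=0, W=0, V=1: formula gives 1, g = 1 ✓
  X=0, Y=0, Z=0, W=1, V=0: formula gives 1, g = 1 ✓
  X=0, Y=0, Z=0, W=1, V=1: formula gives 0, g = 0 ✓
  …and likewise for the remaining 28 rows.
No disagreement on any input; they are logically equivalent.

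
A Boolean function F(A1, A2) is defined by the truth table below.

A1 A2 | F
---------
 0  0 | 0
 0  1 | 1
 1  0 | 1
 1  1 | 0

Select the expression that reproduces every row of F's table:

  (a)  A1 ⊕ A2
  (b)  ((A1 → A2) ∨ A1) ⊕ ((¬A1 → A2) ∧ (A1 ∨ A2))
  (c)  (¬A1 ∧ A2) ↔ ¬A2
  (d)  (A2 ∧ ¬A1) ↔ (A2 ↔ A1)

a

(b) fails at (0,0): the formula yields 1, F is 0.
(c) fails at (0,1): the formula yields 0, F is 1.
(d) fails at (0,1): the formula yields 0, F is 1.
That leaves (a). Evaluating it on every row reproduces the table of F exactly.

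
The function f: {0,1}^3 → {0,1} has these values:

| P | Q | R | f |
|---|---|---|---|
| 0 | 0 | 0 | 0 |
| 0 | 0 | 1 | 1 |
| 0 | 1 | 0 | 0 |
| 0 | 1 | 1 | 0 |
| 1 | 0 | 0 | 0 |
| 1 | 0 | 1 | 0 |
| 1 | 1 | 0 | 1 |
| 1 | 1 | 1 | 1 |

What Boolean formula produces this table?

The 1-rows are (0,0,1), (1,1,0), (1,1,1). Each contributes one minterm — ¬P·¬Q·R; P·Q·¬R; P·Q·R — and their disjunction is a sum-of-products form of f.

f(P, Q, R) = (((not P and not Q) and R) or ((P and Q) and not R)) or ((P and Q) and R)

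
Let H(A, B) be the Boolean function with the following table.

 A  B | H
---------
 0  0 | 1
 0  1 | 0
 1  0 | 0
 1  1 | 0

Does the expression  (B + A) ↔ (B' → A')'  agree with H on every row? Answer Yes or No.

No

Test each input against both H and the formula:
  A=0, B=0: formula gives 1, H = 1 ✓
  A=0, B=1: formula gives 0, H = 0 ✓
  A=1, B=0: formula gives 1, but H = 0 ✗
A single disagreement suffices: at (1,0) they differ, so the formula does not compute H.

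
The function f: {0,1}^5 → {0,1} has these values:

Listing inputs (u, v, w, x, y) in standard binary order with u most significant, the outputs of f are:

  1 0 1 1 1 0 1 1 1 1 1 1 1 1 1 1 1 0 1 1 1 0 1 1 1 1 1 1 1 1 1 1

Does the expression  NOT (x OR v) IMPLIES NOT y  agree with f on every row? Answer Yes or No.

Yes

Check the formula against f row by row:
  u=0, v=0, w=0, x=0, y=0: formula gives 1, f = 1 ✓
  u=0, v=0, w=0, x=0, y=1: formula gives 0, f = 0 ✓
  u=0, v=0, w=0, x=1, y=0: formula gives 1, f = 1 ✓
  u=0, v=0, w=0, x=1, y=1: formula gives 1, f = 1 ✓
  …and likewise for the remaining 28 rows.
All 32 rows match — the expression computes f exactly.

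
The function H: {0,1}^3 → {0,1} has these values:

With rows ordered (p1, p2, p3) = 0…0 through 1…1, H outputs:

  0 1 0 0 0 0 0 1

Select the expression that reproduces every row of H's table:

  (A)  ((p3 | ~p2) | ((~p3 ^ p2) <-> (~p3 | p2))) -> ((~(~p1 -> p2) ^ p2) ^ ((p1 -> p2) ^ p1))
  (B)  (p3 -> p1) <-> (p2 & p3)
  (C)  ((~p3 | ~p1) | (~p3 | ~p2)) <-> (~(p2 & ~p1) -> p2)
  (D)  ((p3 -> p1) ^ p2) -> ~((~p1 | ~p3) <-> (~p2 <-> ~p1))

B

(A) fails at (0,0,1): the formula yields 0, H is 1.
(C) fails at (0,0,1): the formula yields 0, H is 1.
(D) fails at (0,1,0): the formula yields 1, H is 0.
That leaves (B). Evaluating it on every row reproduces the table of H exactly.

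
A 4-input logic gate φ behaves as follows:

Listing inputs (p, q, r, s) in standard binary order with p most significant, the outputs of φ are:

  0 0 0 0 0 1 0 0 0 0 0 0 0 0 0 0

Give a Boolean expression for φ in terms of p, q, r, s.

φ(p, q, r, s) = ((not p and q) and not r) and s

Only row (0,1,0,1) gives 1. That row's minterm ¬p·q·¬r·s is φ directly.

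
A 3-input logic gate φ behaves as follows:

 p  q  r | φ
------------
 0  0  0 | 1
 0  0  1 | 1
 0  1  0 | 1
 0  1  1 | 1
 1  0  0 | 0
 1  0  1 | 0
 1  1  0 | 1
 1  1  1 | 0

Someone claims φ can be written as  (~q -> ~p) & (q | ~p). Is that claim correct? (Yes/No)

Check the formula against φ row by row:
  p=0, q=0, r=0: formula gives 1, φ = 1 ✓
  p=0, q=0, r=1: formula gives 1, φ = 1 ✓
  p=0, q=1, r=0: formula gives 1, φ = 1 ✓
  p=0, q=1, r=1: formula gives 1, φ = 1 ✓
  p=1, q=0, r=0: formula gives 0, φ = 0 ✓
  …
  p=1, q=1, r=1: formula gives 1, but φ = 0 ✗
Row (1,1,1) is a counterexample, so the formula is not equivalent to φ.

No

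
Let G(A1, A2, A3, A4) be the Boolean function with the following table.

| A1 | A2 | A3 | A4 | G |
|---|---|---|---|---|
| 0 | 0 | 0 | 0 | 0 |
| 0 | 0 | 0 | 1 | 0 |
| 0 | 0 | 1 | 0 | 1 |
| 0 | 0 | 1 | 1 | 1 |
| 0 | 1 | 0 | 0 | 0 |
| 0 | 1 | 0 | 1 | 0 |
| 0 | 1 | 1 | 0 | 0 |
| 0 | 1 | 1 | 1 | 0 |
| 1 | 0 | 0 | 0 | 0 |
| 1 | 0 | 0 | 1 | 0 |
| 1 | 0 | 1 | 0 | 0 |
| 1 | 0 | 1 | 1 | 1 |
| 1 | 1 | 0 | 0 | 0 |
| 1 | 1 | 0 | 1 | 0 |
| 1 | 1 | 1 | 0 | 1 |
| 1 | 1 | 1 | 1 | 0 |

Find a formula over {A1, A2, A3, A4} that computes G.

Collect the rows where G=1 — (0,0,1,0), (0,0,1,1), (1,0,1,1), (1,1,1,0) — and write one minterm per row: ¬A1·¬A2·A3·¬A4, ¬A1·¬A2·A3·A4, A1·¬A2·A3·A4, A1·A2·A3·¬A4. Their union (logical OR) reproduces the table exactly.

G(A1, A2, A3, A4) = (((((A1' · A2') · A3) · A4') + (((A1' · A2') · A3) · A4)) + (((A1 · A2') · A3) · A4)) + (((A1 · A2) · A3) · A4')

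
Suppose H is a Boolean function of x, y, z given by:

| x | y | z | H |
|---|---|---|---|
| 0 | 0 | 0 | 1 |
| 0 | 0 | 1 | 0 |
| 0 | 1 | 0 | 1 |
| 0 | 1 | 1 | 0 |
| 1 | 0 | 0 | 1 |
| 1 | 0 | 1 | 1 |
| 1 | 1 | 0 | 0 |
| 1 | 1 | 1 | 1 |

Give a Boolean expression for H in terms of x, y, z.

H(x, y, z) = not ((((not x and not y) and z) or ((not x and y) and z)) or ((x and y) and not z))

H is 0 on only 3 rows — (0,0,1), (0,1,1), (1,1,0). Writing each as a minterm (¬x·¬y·z, ¬x·y·z, x·y·¬z) and OR-ing them characterizes exactly where H=0, so H is the negation of that disjunction.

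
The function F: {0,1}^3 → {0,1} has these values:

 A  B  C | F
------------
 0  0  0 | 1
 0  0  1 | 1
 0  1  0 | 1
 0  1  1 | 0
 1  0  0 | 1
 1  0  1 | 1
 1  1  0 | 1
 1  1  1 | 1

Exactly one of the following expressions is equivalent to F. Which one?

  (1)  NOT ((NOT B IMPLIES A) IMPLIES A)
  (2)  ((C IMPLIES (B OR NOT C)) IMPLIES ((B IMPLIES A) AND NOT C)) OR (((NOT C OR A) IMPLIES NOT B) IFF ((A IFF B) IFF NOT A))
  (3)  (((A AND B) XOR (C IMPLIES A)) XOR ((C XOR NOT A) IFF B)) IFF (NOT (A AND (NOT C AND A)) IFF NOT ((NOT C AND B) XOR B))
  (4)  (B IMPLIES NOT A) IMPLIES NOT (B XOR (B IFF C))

(1) fails at (0,0,0): the formula yields 0, F is 1.
(3) fails at (0,1,0): the formula yields 0, F is 1.
(4) fails at (0,0,0): the formula yields 0, F is 1.
That leaves (2). Evaluating it on every row reproduces the table of F exactly.

2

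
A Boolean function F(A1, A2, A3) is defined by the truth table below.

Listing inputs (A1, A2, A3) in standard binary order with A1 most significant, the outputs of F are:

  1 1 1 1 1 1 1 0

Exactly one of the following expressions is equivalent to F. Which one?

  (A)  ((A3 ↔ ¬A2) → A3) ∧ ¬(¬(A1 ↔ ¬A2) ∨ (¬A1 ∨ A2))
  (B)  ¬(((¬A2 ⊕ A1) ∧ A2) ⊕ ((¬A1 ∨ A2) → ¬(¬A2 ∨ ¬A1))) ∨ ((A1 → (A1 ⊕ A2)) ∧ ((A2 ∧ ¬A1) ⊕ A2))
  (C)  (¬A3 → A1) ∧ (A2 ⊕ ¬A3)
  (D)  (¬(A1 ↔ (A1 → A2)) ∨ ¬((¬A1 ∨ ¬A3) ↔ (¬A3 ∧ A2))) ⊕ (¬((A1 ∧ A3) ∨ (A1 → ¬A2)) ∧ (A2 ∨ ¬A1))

(A) fails at (0,0,0): the formula yields 0, F is 1.
(B) fails at (1,0,0): the formula yields 0, F is 1.
(C) fails at (0,0,0): the formula yields 0, F is 1.
(D) is the remaining candidate, and it agrees with F on all 8 inputs.

D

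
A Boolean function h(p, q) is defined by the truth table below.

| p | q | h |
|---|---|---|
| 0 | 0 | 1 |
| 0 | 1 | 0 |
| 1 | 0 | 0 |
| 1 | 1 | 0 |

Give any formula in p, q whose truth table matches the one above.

h(p, q) = not (p or q)

The output is 1 only when every input is 0 — NOR of all inputs.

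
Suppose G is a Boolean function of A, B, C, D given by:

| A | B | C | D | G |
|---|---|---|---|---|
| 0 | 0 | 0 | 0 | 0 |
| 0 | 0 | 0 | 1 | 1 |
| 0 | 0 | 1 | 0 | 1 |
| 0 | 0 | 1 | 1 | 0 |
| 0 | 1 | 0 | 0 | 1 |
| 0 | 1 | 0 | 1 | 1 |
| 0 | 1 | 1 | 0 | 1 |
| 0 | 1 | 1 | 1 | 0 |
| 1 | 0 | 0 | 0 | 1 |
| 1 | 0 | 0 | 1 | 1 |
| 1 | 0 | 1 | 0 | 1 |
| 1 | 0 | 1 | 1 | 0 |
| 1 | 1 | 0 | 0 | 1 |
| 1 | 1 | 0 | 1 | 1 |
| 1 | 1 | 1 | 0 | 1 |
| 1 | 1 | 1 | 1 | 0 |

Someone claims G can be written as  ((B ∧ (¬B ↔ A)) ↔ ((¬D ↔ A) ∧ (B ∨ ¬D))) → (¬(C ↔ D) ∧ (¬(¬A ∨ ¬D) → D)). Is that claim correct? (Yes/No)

Evaluate ((B ∧ (¬B ↔ A)) ↔ ((¬D ↔ A) ∧ (B ∨ ¬D))) → (¬(C ↔ D) ∧ (¬(¬A ∨ ¬D) → D)) on each row and compare to G:
  A=0, B=0, C=0, D=0: formula gives 0, G = 0 ✓
  A=0, B=0, C=0, D=1: formula gives 1, G = 1 ✓
  A=0, B=0, C=1, D=0: formula gives 1, G = 1 ✓
  A=0, B=0, C=1, D=1: formula gives 0, G = 0 ✓
  …and likewise for the remaining 12 rows.
Every row agrees, so the formula is equivalent.

Yes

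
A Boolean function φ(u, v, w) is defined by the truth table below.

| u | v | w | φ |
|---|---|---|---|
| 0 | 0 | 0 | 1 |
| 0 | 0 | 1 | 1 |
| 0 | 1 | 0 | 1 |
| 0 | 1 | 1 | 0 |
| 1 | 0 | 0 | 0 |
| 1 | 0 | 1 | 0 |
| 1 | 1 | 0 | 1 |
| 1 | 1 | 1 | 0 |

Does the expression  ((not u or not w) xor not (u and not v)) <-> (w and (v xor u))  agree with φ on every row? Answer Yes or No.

Test each input against both φ and the formula:
  u=0, v=0, w=0: formula gives 1, φ = 1 ✓
  u=0, v=0, w=1: formula gives 1, φ = 1 ✓
  u=0, v=1, w=0: formula gives 1, φ = 1 ✓
  u=0, v=1, w=1: formula gives 0, φ = 0 ✓
  u=1, v=0, w=0: formula gives 0, φ = 0 ✓
  … (the remaining 3 rows also agree.)
All 8 rows match — the expression computes φ exactly.

Yes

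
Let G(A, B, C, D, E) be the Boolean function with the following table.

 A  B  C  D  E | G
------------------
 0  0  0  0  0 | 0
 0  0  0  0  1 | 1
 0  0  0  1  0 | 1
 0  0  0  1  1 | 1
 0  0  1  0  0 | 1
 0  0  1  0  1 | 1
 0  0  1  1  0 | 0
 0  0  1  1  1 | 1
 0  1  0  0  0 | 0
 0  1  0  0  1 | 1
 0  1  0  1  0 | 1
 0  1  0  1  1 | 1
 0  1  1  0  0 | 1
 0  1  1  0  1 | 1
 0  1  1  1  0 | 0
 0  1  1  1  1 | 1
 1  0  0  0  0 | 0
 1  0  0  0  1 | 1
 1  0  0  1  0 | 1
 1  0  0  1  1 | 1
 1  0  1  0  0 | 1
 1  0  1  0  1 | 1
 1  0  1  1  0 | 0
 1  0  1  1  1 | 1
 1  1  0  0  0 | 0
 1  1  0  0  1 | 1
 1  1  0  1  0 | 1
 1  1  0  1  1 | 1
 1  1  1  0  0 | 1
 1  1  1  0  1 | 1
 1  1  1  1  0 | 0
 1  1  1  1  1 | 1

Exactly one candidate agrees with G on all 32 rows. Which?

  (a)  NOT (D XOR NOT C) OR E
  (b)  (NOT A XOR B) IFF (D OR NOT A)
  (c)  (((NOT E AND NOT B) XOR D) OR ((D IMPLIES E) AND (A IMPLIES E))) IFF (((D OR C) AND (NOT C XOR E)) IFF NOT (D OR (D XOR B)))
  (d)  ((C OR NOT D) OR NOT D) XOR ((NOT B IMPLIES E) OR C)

a

(b) disagrees with G on (0,0,0,0,0) (formula → 1, table → 0); rule it out.
(c) disagrees with G on (0,0,0,0,1) (formula → 0, table → 1); rule it out.
(d) disagrees with G on (0,0,0,0,0) (formula → 1, table → 0); rule it out.
That leaves (a). Evaluating it on every row reproduces the table of G exactly.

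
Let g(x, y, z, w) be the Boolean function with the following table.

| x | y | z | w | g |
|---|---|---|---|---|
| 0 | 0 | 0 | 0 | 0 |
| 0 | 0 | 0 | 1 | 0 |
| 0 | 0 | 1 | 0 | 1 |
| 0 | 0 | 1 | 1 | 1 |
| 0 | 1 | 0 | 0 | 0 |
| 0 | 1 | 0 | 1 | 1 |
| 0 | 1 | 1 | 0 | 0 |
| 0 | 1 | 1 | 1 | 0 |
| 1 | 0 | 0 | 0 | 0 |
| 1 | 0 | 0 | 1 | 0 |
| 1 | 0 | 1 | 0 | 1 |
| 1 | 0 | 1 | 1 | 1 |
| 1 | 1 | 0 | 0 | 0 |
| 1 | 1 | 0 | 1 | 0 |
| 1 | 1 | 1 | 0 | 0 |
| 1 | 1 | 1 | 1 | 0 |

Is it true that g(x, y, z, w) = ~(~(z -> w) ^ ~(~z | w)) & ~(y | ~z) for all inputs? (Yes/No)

Check the formula against g row by row:
  x=0, y=0, z=0, w=0: formula gives 0, g = 0 ✓
  x=0, y=0, z=0, w=1: formula gives 0, g = 0 ✓
  x=0, y=0, z=1, w=0: formula gives 1, g = 1 ✓
  x=0, y=0, z=1, w=1: formula gives 1, g = 1 ✓
  …
  x=0, y=1, z=0, w=1: formula gives 0, but g = 1 ✗
Since they disagree at (0,1,0,1), the expression is not a correct formula for g.

No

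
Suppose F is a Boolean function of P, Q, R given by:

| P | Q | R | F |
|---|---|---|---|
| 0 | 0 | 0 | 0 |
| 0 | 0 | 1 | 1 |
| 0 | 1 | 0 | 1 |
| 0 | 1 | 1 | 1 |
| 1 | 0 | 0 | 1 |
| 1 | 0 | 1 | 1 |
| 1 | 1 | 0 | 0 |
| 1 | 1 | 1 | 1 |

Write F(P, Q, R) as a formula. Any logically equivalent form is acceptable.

There are just 2 zero rows: (0,0,0), (1,1,0). Their minterms are ¬P·¬Q·¬R, P·Q·¬R; the OR of those covers precisely the 0-outputs, and negating it yields F.

F(P, Q, R) = ~(((~P & ~Q) & ~R) | ((P & Q) & ~R))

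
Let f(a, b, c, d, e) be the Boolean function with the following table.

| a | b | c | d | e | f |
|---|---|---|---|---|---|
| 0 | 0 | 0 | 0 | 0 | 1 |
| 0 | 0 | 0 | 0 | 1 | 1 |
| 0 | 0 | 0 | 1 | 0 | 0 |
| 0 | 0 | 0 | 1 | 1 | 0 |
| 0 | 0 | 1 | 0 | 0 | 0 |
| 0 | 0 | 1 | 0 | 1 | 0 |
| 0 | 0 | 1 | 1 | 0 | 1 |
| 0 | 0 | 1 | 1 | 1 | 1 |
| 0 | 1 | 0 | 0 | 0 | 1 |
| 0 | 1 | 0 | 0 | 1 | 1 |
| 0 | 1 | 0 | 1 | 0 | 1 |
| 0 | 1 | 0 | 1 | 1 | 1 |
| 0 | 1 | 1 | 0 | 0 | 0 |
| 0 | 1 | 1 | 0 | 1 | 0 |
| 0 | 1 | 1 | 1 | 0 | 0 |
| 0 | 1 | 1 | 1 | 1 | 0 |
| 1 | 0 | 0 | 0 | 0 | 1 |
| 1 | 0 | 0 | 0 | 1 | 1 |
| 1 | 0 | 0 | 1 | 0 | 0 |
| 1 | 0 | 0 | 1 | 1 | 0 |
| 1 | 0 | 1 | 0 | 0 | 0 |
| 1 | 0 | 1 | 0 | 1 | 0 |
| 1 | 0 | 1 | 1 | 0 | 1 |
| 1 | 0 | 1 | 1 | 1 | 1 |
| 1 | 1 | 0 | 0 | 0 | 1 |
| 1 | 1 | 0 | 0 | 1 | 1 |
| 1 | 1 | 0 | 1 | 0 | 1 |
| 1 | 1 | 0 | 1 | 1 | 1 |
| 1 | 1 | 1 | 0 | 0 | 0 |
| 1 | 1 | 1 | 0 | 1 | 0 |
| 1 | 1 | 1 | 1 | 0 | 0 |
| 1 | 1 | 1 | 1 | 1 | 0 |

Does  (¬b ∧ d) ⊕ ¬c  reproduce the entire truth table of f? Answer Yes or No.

Test each input against both f and the formula:
  a=0, b=0, c=0, d=0, e=0: formula gives 1, f = 1 ✓
  a=0, b=0, c=0, d=0, e=1: formula gives 1, f = 1 ✓
  a=0, b=0, c=0, d=1, e=0: formula gives 0, f = 0 ✓
  a=0, b=0, c=0, d=1, e=1: formula gives 0, f = 0 ✓
  … (the remaining 28 rows also agree.)
No disagreement on any input; they are logically equivalent.

Yes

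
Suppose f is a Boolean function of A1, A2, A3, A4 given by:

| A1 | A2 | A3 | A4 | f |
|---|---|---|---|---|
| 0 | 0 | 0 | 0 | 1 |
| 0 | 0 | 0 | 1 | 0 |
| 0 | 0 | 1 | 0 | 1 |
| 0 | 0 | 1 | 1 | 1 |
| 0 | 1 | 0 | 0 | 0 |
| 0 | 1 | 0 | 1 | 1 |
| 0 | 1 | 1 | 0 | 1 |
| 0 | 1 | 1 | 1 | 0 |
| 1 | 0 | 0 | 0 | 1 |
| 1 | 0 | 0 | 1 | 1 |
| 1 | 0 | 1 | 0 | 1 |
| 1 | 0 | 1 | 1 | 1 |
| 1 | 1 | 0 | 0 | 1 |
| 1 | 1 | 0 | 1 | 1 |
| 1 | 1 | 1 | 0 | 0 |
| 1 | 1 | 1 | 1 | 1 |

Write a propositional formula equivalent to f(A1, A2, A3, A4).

There are just 4 zero rows: (0,0,0,1), (0,1,0,0), (0,1,1,1), (1,1,1,0). Their minterms are ¬A1·¬A2·¬A3·A4, ¬A1·A2·¬A3·¬A4, ¬A1·A2·A3·A4, A1·A2·A3·¬A4; the OR of those covers precisely the 0-outputs, and negating it yields f.

f(A1, A2, A3, A4) = ¬((((((¬A1 ∧ ¬A2) ∧ ¬A3) ∧ A4) ∨ (((¬A1 ∧ A2) ∧ ¬A3) ∧ ¬A4)) ∨ (((¬A1 ∧ A2) ∧ A3) ∧ A4)) ∨ (((A1 ∧ A2) ∧ A3) ∧ ¬A4))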